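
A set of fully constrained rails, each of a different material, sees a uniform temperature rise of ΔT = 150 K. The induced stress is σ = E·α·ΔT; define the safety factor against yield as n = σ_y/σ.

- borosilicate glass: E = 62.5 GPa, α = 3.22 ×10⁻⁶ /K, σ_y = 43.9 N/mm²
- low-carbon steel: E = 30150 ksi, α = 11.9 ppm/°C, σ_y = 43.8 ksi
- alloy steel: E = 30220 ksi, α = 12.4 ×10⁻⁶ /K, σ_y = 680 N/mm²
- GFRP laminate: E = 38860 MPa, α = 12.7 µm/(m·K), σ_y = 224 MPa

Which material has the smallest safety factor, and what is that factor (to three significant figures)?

low-carbon steel, n = 0.814

Converting E to GPa, α to ×10⁻⁶/K, σ_y to MPa, then σ and n for each:
  borosilicate glass: E = 62.50, α = 3.22, σ_y = 43.90 → σ = 30.2 MPa, n = 1.45
  low-carbon steel: E = 207.9, α = 11.9, σ_y = 302.0 → σ = 371 MPa, n = 0.814
  alloy steel: E = 208.4, α = 12.4, σ_y = 680.0 → σ = 388 MPa, n = 1.75
  GFRP laminate: E = 38.86, α = 12.7, σ_y = 224.0 → σ = 74.0 MPa, n = 3.03
The minimum is low-carbon steel at n = 0.814.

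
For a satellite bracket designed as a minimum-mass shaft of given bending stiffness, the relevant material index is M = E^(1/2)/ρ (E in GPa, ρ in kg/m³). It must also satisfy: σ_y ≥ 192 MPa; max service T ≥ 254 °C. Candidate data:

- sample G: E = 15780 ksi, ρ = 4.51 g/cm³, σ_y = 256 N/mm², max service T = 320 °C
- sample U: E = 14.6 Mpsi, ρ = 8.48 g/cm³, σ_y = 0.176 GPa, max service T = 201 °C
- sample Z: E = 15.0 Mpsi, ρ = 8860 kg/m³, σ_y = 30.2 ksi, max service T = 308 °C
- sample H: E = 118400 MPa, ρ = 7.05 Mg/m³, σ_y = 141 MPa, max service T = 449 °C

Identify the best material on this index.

Screen on constraints: σ_y ≥ 192 MPa; max service T ≥ 254 °C. Survivors: sample G, sample Z.
In SI units:
  sample G: E = 108.8 GPa, ρ = 4510 kg/m³
  sample Z: E = 103.4 GPa, ρ = 8860 kg/m³
  sample G: M = 2.31×10⁻³
  sample Z: M = 1.15×10⁻³
Sample G ranks first.

sample G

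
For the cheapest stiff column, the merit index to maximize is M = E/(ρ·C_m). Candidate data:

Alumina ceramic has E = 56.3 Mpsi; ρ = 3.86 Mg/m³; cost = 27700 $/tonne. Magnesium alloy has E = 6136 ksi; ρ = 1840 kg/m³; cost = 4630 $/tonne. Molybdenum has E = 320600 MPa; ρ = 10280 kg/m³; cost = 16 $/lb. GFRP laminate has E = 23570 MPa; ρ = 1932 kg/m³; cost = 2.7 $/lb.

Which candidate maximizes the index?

Convert each candidate to consistent units, then evaluate M:
  alumina ceramic: E = 388.2 GPa, ρ = 3860 kg/m³, cost = 27.70 $/kg
  magnesium alloy: E = 42.31 GPa, ρ = 1840 kg/m³, cost = 4.630 $/kg
  molybdenum: E = 320.6 GPa, ρ = 10280 kg/m³, cost = 35.27 $/kg
  GFRP laminate: E = 23.57 GPa, ρ = 1932 kg/m³, cost = 5.952 $/kg
  magnesium alloy: M = 4.97 MN·m per $
  alumina ceramic: M = 3.63 MN·m per $
  GFRP laminate: M = 2.05 MN·m per $
  molybdenum: M = 0.884 MN·m per $
The maximum is for magnesium alloy.

magnesium alloy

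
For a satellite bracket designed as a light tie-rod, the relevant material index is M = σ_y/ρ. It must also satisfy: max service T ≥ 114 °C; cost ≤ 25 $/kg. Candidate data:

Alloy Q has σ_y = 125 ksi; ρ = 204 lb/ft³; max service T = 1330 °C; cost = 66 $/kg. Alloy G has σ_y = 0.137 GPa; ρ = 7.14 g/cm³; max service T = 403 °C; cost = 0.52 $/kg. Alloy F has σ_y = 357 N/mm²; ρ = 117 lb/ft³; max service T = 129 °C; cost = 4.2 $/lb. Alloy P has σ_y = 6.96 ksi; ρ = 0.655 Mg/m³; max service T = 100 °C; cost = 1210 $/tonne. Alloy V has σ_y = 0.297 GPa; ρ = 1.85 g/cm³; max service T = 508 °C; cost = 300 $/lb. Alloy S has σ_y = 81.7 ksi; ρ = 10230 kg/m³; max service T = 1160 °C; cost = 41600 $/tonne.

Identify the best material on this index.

alloy F

Screen on constraints: max service T ≥ 114 °C; cost ≤ 25 $/kg. Survivors: alloy G, alloy F.
After converting to SI:
  alloy G: σ_y = 137.0 MPa, ρ = 7140 kg/m³
  alloy F: σ_y = 357.0 MPa, ρ = 1874 kg/m³
  alloy F: M = 190 kN·m/kg
  alloy G: M = 19.2 kN·m/kg
Highest index: alloy F.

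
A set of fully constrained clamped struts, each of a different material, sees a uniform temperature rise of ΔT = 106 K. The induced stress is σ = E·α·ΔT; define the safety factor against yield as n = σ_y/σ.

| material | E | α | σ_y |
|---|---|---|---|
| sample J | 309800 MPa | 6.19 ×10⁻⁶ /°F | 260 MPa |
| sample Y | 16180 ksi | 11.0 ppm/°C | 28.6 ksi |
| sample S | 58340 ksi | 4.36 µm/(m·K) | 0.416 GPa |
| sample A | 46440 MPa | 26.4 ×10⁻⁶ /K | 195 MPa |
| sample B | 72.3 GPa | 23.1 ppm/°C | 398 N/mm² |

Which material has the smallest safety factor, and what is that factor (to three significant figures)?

With everything in SI (GPa, ×10⁻⁶/K, MPa):
  sample J: E = 309.8, α = 11.1, σ_y = 260.0 → σ = 366 MPa, n = 0.711
  sample Y: E = 111.6, α = 11.0, σ_y = 197.2 → σ = 130 MPa, n = 1.52
  sample S: E = 402.2, α = 4.36, σ_y = 416.0 → σ = 186 MPa, n = 2.24
  sample A: E = 46.44, α = 26.4, σ_y = 195.0 → σ = 130 MPa, n = 1.50
  sample B: E = 72.30, α = 23.1, σ_y = 398.0 → σ = 177 MPa, n = 2.25
The minimum is sample J at n = 0.711.

sample J, n = 0.711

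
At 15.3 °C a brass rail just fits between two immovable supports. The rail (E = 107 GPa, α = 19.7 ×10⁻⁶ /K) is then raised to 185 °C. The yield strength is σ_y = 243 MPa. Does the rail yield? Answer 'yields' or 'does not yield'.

ΔT = 169.7 K. Constrained thermal stress σ = E·α·ΔT = 107.0×10³ MPa × 19.7×10⁻⁶ × 169.7 = 358 MPa (compressive).
Compare to σ_y = 243 MPa: σ ≥ σ_y, so it yields.

yields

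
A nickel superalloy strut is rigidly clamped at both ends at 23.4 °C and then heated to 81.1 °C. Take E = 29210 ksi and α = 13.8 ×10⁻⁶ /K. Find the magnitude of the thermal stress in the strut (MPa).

E = 29210 ksi = 201.4 GPa.
ΔT = 57.70 K. Constrained thermal stress σ = E·α·ΔT = 201.4×10³ MPa × 13.8×10⁻⁶ × 57.70 = 160 MPa (compressive).

160 MPa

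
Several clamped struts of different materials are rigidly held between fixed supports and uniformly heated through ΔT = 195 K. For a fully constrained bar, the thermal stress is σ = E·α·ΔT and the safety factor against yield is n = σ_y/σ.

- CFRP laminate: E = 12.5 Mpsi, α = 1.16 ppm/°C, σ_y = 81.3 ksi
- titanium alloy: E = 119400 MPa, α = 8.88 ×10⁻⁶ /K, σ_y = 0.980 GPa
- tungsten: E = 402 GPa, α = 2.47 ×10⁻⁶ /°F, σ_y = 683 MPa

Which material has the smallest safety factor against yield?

tungsten

In consistent units (E in GPa, α in ×10⁻⁶/K, σ_y in MPa):
  CFRP laminate: E = 86.18, α = 1.16, σ_y = 560.5 → σ = 19.5 MPa, n = 28.8
  titanium alloy: E = 119.4, α = 8.88, σ_y = 980.0 → σ = 207 MPa, n = 4.74
  tungsten: E = 402.0, α = 4.45, σ_y = 683.0 → σ = 349 MPa, n = 1.96
Smallest n: tungsten with n = 1.96.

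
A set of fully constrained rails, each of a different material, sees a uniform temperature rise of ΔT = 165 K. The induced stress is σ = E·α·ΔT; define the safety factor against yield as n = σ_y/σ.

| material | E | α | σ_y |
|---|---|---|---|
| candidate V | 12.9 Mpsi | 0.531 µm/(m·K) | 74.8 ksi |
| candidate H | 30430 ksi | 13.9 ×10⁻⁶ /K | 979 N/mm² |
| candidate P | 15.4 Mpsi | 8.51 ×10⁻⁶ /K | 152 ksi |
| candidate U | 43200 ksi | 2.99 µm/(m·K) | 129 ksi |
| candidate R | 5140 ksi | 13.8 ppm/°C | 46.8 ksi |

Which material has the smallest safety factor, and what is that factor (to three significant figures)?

candidate H, n = 2.03

Converting E to GPa, α to ×10⁻⁶/K, σ_y to MPa, then σ and n for each:
  candidate V: E = 88.94, α = 0.531, σ_y = 515.7 → σ = 7.79 MPa, n = 66.2
  candidate H: E = 209.8, α = 13.9, σ_y = 979.0 → σ = 481 MPa, n = 2.03
  candidate P: E = 106.2, α = 8.51, σ_y = 1048 → σ = 149 MPa, n = 7.03
  candidate U: E = 297.9, α = 2.99, σ_y = 889.4 → σ = 147 MPa, n = 6.05
  candidate R: E = 35.44, α = 13.8, σ_y = 322.7 → σ = 80.7 MPa, n = 4.00
Candidate H has the lowest safety factor, n = 2.03.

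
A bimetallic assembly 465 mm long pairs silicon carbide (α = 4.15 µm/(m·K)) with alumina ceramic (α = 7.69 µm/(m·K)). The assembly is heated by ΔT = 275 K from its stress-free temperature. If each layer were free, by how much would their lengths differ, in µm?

Δα = |4.15 − 7.69|×10⁻⁶/K = 3.54×10⁻⁶/K.
ΔL_mismatch = Δα·L·ΔT = 3.54×10⁻⁶ × 465.0 mm × 275.0 K = 453 µm.

453 µm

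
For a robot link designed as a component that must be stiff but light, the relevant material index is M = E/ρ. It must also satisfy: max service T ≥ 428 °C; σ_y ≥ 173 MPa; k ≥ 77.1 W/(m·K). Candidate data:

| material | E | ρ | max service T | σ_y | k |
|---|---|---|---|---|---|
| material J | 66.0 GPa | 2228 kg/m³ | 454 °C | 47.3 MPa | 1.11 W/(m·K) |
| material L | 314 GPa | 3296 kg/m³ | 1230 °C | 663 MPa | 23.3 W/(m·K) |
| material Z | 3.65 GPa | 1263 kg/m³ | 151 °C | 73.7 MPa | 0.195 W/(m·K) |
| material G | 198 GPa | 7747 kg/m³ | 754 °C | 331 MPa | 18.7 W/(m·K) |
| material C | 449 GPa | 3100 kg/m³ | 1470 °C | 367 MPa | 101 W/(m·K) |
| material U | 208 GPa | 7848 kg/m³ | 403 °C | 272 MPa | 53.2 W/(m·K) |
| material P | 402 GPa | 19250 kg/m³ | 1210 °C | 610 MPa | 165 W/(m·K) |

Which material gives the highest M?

Screen on constraints: max service T ≥ 428 °C; σ_y ≥ 173 MPa; k ≥ 77.1 W/(m·K). Survivors: material C, material P.
Computing M directly (units already consistent):
  material C: M = 145 MN·m/kg
  material P: M = 20.9 MN·m/kg
The maximum is for material C.

material C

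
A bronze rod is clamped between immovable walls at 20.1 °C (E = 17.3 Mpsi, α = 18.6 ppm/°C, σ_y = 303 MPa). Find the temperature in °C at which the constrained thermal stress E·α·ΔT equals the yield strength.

E = 17.3 Mpsi = 119.3 GPa.
E·α·ΔT = 303.0 MPa ⇒ ΔT = 303.0 / (119.3×10³ × 18.6×10⁻⁶) = 136.6 K.
T = 20.1 + 136.6 = 156.7 °C.

157 °C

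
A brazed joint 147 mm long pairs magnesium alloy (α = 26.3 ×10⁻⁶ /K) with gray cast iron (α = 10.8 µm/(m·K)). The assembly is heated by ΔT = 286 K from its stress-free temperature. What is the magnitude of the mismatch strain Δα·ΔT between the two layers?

Δα = |26.3 − 10.8|×10⁻⁶/K = 15.5×10⁻⁶/K.
Mismatch strain = Δα·ΔT = 15.5×10⁻⁶ × 286.0 = 4.43×10⁻³.

4.43×10⁻³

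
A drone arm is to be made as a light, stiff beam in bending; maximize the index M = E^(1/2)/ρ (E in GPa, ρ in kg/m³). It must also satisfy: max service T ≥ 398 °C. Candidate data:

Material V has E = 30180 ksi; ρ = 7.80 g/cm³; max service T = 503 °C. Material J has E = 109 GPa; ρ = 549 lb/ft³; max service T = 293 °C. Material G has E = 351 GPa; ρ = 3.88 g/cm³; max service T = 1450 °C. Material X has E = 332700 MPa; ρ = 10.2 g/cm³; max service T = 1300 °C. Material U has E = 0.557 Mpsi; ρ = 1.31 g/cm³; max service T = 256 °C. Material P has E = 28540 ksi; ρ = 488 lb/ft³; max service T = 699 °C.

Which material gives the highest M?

Screen on constraints: max service T ≥ 398 °C. Survivors: material V, material G, material X, material P.
After converting to SI:
  material V: E = 208.1 GPa, ρ = 7800 kg/m³
  material G: E = 351.0 GPa, ρ = 3880 kg/m³
  material X: E = 332.7 GPa, ρ = 10200 kg/m³
  material P: E = 196.8 GPa, ρ = 7817 kg/m³
  material G: M = 4.83×10⁻³
  material V: M = 1.85×10⁻³
  material P: M = 1.79×10⁻³
  material X: M = 1.79×10⁻³
Material G ranks first.

material G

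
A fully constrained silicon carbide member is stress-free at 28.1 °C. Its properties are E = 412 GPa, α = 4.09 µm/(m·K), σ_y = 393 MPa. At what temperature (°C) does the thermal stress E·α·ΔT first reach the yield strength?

261 °C

E·α·ΔT = 393.0 MPa ⇒ ΔT = 393.0 / (412.0×10³ × 4.09×10⁻⁶) = 233.2 K.
T = 28.1 + 233.2 = 261.3 °C.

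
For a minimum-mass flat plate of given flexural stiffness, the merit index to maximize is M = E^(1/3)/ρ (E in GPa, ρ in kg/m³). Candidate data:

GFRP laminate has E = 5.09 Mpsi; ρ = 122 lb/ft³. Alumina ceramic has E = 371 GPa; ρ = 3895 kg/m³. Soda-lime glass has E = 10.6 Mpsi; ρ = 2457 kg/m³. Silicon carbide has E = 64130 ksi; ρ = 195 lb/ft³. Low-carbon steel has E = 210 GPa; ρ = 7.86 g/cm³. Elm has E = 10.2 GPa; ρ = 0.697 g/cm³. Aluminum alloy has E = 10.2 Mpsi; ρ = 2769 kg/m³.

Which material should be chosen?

Putting every candidate on a common basis:
  GFRP laminate: E = 35.09 GPa, ρ = 1954 kg/m³
  alumina ceramic: E = 371.0 GPa, ρ = 3895 kg/m³
  soda-lime glass: E = 73.08 GPa, ρ = 2457 kg/m³
  silicon carbide: E = 442.2 GPa, ρ = 3124 kg/m³
  low-carbon steel: E = 210.0 GPa, ρ = 7860 kg/m³
  elm: E = 10.20 GPa, ρ = 697.0 kg/m³
  aluminum alloy: E = 70.33 GPa, ρ = 2769 kg/m³
  elm: M = 3.11×10⁻³
  silicon carbide: M = 2.44×10⁻³
  alumina ceramic: M = 1.84×10⁻³
  soda-lime glass: M = 1.70×10⁻³
  GFRP laminate: M = 1.68×10⁻³
  aluminum alloy: M = 1.49×10⁻³
  low-carbon steel: M = 0.756×10⁻³
Elm has the largest M.

elm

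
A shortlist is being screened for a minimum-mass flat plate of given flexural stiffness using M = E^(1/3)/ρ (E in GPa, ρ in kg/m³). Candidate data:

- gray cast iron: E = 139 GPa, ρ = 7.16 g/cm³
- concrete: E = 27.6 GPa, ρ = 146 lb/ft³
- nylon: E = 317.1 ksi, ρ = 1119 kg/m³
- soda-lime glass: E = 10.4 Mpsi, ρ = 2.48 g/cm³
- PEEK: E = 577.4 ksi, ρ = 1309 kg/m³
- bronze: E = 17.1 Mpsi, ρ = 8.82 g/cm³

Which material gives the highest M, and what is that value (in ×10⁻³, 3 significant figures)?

soda-lime glass, M = 1.68×10⁻³

Putting every candidate on a common basis:
  gray cast iron: E = 139.0 GPa, ρ = 7160 kg/m³
  concrete: E = 27.60 GPa, ρ = 2339 kg/m³
  nylon: E = 2.186 GPa, ρ = 1119 kg/m³
  soda-lime glass: E = 71.71 GPa, ρ = 2480 kg/m³
  PEEK: E = 3.981 GPa, ρ = 1309 kg/m³
  bronze: E = 117.9 GPa, ρ = 8820 kg/m³
  soda-lime glass: M = 1.68×10⁻³
  concrete: M = 1.29×10⁻³
  PEEK: M = 1.21×10⁻³
  nylon: M = 1.16×10⁻³
  gray cast iron: M = 0.723×10⁻³
  bronze: M = 0.556×10⁻³
Soda-lime glass ranks first.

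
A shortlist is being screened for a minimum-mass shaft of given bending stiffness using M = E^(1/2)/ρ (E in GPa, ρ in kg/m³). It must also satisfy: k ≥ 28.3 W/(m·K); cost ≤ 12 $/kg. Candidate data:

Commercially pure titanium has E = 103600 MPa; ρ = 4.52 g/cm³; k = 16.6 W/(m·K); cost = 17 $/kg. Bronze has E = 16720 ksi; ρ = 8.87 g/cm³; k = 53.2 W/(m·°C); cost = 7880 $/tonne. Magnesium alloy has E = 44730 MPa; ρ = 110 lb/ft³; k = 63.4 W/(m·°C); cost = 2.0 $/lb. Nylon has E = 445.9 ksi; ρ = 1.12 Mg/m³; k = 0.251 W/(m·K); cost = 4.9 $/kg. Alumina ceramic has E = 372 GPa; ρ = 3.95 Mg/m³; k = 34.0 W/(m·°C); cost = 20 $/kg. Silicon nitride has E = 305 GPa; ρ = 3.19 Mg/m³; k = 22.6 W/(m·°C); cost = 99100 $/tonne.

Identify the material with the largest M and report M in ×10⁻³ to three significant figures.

magnesium alloy, M = 3.80×10⁻³

Screen on constraints: k ≥ 28.3 W/(m·K); cost ≤ 12 $/kg. Survivors: bronze, magnesium alloy.
In SI units:
  bronze: E = 115.3 GPa, ρ = 8870 kg/m³
  magnesium alloy: E = 44.73 GPa, ρ = 1762 kg/m³
  magnesium alloy: M = 3.80×10⁻³
  bronze: M = 1.21×10⁻³
Highest index: magnesium alloy.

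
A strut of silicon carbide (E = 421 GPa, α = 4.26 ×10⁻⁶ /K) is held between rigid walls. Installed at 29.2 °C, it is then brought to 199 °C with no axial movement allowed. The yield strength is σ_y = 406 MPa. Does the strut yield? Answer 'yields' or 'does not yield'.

does not yield

ΔT = 169.8 K. Constrained thermal stress σ = E·α·ΔT = 421.0×10³ MPa × 4.26×10⁻⁶ × 169.8 = 305 MPa (compressive).
Compare to σ_y = 406 MPa: σ < σ_y, so it does not yield.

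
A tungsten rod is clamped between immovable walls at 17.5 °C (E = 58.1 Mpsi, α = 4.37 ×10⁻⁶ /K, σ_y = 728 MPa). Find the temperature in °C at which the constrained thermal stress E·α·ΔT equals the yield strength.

433 °C

E = 58.1 Mpsi = 400.6 GPa.
E·α·ΔT = 728.0 MPa ⇒ ΔT = 728.0 / (400.6×10³ × 4.37×10⁻⁶) = 415.9 K.
T = 17.5 + 415.9 = 433.4 °C.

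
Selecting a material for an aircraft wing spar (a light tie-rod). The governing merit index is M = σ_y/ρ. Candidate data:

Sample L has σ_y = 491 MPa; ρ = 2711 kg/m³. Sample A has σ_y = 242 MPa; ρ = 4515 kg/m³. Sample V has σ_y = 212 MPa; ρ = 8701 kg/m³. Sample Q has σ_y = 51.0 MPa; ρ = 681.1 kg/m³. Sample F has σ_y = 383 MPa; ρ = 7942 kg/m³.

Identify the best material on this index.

Per-candidate index values:
  sample L: M = 181 kN·m/kg
  sample Q: M = 74.9 kN·m/kg
  sample A: M = 53.6 kN·m/kg
  sample F: M = 48.2 kN·m/kg
  sample V: M = 24.4 kN·m/kg
Sample L ranks first.

sample L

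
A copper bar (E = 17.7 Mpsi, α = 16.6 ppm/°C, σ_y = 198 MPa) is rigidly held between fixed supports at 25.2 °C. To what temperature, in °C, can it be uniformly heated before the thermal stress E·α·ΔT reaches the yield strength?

E = 17.7 Mpsi = 122.0 GPa.
E·α·ΔT = 198.0 MPa ⇒ ΔT = 198.0 / (122.0×10³ × 16.6×10⁻⁶) = 97.74 K.
T = 25.2 + 97.74 = 122.9 °C.

123 °C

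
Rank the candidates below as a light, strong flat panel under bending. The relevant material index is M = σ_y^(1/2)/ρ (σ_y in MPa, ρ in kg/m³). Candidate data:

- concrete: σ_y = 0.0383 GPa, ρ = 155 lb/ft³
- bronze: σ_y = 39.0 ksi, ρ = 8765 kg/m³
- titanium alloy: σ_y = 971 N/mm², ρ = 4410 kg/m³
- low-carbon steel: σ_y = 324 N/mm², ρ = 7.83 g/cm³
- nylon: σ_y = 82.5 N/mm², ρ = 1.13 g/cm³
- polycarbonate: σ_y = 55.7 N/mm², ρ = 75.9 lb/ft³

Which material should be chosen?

Putting every candidate on a common basis:
  concrete: σ_y = 38.30 MPa, ρ = 2483 kg/m³
  bronze: σ_y = 268.9 MPa, ρ = 8765 kg/m³
  titanium alloy: σ_y = 971.0 MPa, ρ = 4410 kg/m³
  low-carbon steel: σ_y = 324.0 MPa, ρ = 7830 kg/m³
  nylon: σ_y = 82.50 MPa, ρ = 1130 kg/m³
  polycarbonate: σ_y = 55.70 MPa, ρ = 1216 kg/m³
  nylon: M = 8.04×10⁻³
  titanium alloy: M = 7.07×10⁻³
  polycarbonate: M = 6.14×10⁻³
  concrete: M = 2.49×10⁻³
  low-carbon steel: M = 2.30×10⁻³
  bronze: M = 1.87×10⁻³
Nylon ranks first.

nylon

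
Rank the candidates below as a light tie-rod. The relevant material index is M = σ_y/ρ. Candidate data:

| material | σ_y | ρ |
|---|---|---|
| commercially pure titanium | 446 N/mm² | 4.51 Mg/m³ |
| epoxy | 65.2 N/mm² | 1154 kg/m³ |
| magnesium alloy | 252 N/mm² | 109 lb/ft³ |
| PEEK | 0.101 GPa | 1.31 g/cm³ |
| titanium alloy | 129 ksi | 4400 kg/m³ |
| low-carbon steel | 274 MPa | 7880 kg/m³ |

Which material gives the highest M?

titanium alloy

After converting to SI:
  commercially pure titanium: σ_y = 446.0 MPa, ρ = 4510 kg/m³
  epoxy: σ_y = 65.20 MPa, ρ = 1154 kg/m³
  magnesium alloy: σ_y = 252.0 MPa, ρ = 1746 kg/m³
  PEEK: σ_y = 101.0 MPa, ρ = 1310 kg/m³
  titanium alloy: σ_y = 889.4 MPa, ρ = 4400 kg/m³
  low-carbon steel: σ_y = 274.0 MPa, ρ = 7880 kg/m³
  titanium alloy: M = 202 kN·m/kg
  magnesium alloy: M = 144 kN·m/kg
  commercially pure titanium: M = 98.9 kN·m/kg
  PEEK: M = 77.1 kN·m/kg
  epoxy: M = 56.5 kN·m/kg
  low-carbon steel: M = 34.8 kN·m/kg
Titanium alloy has the largest M.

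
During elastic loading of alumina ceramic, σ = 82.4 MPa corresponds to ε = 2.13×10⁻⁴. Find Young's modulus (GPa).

387 GPa

E = σ/ε = 82.4 MPa / 2.13×10⁻⁴ = 386900 MPa = 387 GPa.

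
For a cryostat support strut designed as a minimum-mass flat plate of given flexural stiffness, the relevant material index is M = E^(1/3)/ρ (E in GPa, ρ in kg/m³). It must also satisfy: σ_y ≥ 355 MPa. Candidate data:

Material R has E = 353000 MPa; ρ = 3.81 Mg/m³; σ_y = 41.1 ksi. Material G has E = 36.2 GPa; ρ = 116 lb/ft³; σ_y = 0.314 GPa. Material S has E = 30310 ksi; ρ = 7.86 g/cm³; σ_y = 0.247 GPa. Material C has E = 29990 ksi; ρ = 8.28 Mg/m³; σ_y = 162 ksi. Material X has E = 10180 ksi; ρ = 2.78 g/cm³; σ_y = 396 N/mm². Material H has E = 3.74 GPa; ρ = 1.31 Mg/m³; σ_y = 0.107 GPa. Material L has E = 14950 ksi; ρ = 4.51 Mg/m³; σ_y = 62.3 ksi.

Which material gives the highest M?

Screen on constraints: σ_y ≥ 355 MPa. Survivors: material C, material X, material L.
After converting to SI:
  material C: E = 206.8 GPa, ρ = 8280 kg/m³
  material X: E = 70.19 GPa, ρ = 2780 kg/m³
  material L: E = 103.1 GPa, ρ = 4510 kg/m³
  material X: M = 1.48×10⁻³
  material L: M = 1.04×10⁻³
  material C: M = 0.714×10⁻³
The maximum is for material X.

material X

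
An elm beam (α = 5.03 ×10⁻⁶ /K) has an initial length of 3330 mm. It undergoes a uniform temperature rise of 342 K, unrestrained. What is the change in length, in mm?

5.73 mm

ΔL = α·L₀·ΔT = 5.03×10⁻⁶ × 3330 mm × 342.0 K = 5.73 mm.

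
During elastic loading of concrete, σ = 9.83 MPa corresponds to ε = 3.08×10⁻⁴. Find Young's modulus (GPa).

E = σ/ε = 9.83 MPa / 3.08×10⁻⁴ = 31920 MPa = 31.9 GPa.

31.9 GPa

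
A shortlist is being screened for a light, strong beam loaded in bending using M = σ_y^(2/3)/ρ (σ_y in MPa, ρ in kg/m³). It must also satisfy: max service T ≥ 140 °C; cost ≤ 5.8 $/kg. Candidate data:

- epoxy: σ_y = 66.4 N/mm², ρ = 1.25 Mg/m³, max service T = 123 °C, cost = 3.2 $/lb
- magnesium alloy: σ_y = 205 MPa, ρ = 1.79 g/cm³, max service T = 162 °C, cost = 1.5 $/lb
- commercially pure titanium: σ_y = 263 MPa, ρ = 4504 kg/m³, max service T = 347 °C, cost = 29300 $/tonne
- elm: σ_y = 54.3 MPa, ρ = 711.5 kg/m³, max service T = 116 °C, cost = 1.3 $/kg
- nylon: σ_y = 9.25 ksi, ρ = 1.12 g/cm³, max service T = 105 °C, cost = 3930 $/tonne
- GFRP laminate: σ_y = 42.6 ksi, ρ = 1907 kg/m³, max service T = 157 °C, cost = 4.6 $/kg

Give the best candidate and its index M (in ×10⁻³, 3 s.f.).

GFRP laminate, M = 23.2×10⁻³

Screen on constraints: max service T ≥ 140 °C; cost ≤ 5.8 $/kg. Survivors: magnesium alloy, GFRP laminate.
Normalizing units and computing the index:
  magnesium alloy: σ_y = 205.0 MPa, ρ = 1790 kg/m³
  GFRP laminate: σ_y = 293.7 MPa, ρ = 1907 kg/m³
  GFRP laminate: M = 23.2×10⁻³
  magnesium alloy: M = 19.4×10⁻³
GFRP laminate ranks first.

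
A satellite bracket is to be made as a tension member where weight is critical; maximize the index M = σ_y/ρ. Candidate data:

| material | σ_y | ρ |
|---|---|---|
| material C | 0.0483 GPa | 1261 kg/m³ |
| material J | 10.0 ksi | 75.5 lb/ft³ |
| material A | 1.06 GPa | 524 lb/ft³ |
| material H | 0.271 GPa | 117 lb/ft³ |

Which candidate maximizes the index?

material H

Normalizing units and computing the index:
  material C: σ_y = 48.30 MPa, ρ = 1261 kg/m³
  material J: σ_y = 68.95 MPa, ρ = 1209 kg/m³
  material A: σ_y = 1060 MPa, ρ = 8394 kg/m³
  material H: σ_y = 271.0 MPa, ρ = 1874 kg/m³
  material H: M = 145 kN·m/kg
  material A: M = 126 kN·m/kg
  material J: M = 57.0 kN·m/kg
  material C: M = 38.3 kN·m/kg
Material H has the largest M.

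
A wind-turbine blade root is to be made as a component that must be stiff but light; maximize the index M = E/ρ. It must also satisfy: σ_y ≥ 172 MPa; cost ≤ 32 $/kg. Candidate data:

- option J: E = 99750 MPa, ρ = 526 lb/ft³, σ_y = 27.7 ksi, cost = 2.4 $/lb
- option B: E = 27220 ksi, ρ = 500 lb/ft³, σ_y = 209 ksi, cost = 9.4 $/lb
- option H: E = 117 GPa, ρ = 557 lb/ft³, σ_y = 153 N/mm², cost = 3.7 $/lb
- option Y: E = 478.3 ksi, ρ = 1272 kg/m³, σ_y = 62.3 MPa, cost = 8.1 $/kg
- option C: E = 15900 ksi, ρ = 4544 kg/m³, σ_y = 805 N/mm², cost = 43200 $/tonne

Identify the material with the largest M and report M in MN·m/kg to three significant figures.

Screen on constraints: σ_y ≥ 172 MPa; cost ≤ 32 $/kg. Survivors: option J, option B.
Putting every candidate on a common basis:
  option J: E = 99.75 GPa, ρ = 8426 kg/m³
  option B: E = 187.7 GPa, ρ = 8009 kg/m³
  option B: M = 23.4 MN·m/kg
  option J: M = 11.8 MN·m/kg
Option B has the largest M.

option B, M = 23.4 MN·m/kg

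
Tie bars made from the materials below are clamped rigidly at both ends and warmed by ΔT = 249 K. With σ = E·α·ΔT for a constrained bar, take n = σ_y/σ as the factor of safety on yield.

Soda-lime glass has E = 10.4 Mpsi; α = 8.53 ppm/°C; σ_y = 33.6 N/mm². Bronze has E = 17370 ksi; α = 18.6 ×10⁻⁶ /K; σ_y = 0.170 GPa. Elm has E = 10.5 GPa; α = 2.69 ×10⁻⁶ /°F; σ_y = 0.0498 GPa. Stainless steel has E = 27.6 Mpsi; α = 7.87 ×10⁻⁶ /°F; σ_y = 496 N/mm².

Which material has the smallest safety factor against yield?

soda-lime glass

In consistent units (E in GPa, α in ×10⁻⁶/K, σ_y in MPa):
  soda-lime glass: E = 71.71, α = 8.53, σ_y = 33.60 → σ = 152 MPa, n = 0.221
  bronze: E = 119.8, α = 18.6, σ_y = 170.0 → σ = 555 MPa, n = 0.306
  elm: E = 10.50, α = 4.84, σ_y = 49.80 → σ = 12.7 MPa, n = 3.93
  stainless steel: E = 190.3, α = 14.2, σ_y = 496.0 → σ = 671 MPa, n = 0.739
Smallest n: soda-lime glass with n = 0.221.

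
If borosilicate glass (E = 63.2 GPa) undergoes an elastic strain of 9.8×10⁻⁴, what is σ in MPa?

61.9 MPa

σ = E·ε = 63200 MPa × 9.8×10⁻⁴ = 61.9 MPa.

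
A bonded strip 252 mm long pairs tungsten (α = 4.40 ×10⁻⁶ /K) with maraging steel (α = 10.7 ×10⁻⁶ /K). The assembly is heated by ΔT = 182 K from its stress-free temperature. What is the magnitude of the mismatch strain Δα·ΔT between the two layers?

1.15×10⁻³

Δα = |4.40 − 10.7|×10⁻⁶/K = 6.30×10⁻⁶/K.
Mismatch strain = Δα·ΔT = 6.30×10⁻⁶ × 182.0 = 1.15×10⁻³.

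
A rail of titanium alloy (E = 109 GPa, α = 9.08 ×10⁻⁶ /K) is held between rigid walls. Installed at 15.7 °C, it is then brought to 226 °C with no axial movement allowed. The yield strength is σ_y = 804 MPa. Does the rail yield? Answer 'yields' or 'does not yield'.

does not yield

ΔT = 210.3 K. Constrained thermal stress σ = E·α·ΔT = 109.0×10³ MPa × 9.08×10⁻⁶ × 210.3 = 208 MPa (compressive).
Compare to σ_y = 804 MPa: σ < σ_y, so it does not yield.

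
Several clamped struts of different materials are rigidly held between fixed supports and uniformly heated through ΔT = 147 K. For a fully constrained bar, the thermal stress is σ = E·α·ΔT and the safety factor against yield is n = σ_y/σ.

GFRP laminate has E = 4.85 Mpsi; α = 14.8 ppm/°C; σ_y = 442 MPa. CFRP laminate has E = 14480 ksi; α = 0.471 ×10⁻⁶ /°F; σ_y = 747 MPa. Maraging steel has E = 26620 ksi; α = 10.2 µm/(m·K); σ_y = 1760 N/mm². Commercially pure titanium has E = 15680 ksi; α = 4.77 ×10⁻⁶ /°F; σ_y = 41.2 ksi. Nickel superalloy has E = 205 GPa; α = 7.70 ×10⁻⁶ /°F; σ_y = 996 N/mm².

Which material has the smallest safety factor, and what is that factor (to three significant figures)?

Converting E to GPa, α to ×10⁻⁶/K, σ_y to MPa, then σ and n for each:
  GFRP laminate: E = 33.44, α = 14.8, σ_y = 442.0 → σ = 72.8 MPa, n = 6.08
  CFRP laminate: E = 99.84, α = 0.848, σ_y = 747.0 → σ = 12.4 MPa, n = 60.0
  maraging steel: E = 183.5, α = 10.2, σ_y = 1760 → σ = 275 MPa, n = 6.40
  commercially pure titanium: E = 108.1, α = 8.59, σ_y = 284.1 → σ = 136 MPa, n = 2.08
  nickel superalloy: E = 205.0, α = 13.9, σ_y = 996.0 → σ = 418 MPa, n = 2.38
The minimum is commercially pure titanium at n = 2.08.

commercially pure titanium, n = 2.08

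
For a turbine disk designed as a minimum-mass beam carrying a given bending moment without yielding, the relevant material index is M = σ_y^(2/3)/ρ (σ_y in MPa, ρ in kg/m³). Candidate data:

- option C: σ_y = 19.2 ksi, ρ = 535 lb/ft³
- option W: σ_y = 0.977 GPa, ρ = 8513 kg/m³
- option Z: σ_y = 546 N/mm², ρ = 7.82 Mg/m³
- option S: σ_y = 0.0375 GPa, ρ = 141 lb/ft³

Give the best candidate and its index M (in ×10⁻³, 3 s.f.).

option W, M = 11.6×10⁻³

After converting to SI:
  option C: σ_y = 132.4 MPa, ρ = 8570 kg/m³
  option W: σ_y = 977.0 MPa, ρ = 8513 kg/m³
  option Z: σ_y = 546.0 MPa, ρ = 7820 kg/m³
  option S: σ_y = 37.50 MPa, ρ = 2259 kg/m³
  option W: M = 11.6×10⁻³
  option Z: M = 8.54×10⁻³
  option S: M = 4.96×10⁻³
  option C: M = 3.03×10⁻³
Option W has the largest M.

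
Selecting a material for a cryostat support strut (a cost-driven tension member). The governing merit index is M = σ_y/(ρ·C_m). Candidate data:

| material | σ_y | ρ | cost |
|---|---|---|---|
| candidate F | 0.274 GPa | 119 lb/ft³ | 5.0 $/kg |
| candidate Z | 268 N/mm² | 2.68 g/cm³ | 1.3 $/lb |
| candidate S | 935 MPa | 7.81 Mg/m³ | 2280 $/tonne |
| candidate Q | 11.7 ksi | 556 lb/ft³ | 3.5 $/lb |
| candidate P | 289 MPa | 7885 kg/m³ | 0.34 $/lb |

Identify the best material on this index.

candidate S

Convert each candidate to consistent units, then evaluate M:
  candidate F: σ_y = 274.0 MPa, ρ = 1906 kg/m³, cost = 5.000 $/kg
  candidate Z: σ_y = 268.0 MPa, ρ = 2680 kg/m³, cost = 2.866 $/kg
  candidate S: σ_y = 935.0 MPa, ρ = 7810 kg/m³, cost = 2.280 $/kg
  candidate Q: σ_y = 80.67 MPa, ρ = 8906 kg/m³, cost = 7.716 $/kg
  candidate P: σ_y = 289.0 MPa, ρ = 7885 kg/m³, cost = 0.7496 $/kg
  candidate S: M = 52.5 kN·m per $
  candidate P: M = 48.9 kN·m per $
  candidate Z: M = 34.9 kN·m per $
  candidate F: M = 28.7 kN·m per $
  candidate Q: M = 1.17 kN·m per $
The maximum is for candidate S.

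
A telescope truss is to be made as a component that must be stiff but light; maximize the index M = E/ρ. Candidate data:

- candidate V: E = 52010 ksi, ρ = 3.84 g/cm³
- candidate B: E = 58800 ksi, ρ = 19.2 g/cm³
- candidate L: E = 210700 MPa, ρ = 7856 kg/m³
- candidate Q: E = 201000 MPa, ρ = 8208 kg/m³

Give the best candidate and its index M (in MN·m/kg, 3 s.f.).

After converting to SI:
  candidate V: E = 358.6 GPa, ρ = 3840 kg/m³
  candidate B: E = 405.4 GPa, ρ = 19200 kg/m³
  candidate L: E = 210.7 GPa, ρ = 7856 kg/m³
  candidate Q: E = 201.0 GPa, ρ = 8208 kg/m³
  candidate V: M = 93.4 MN·m/kg
  candidate L: M = 26.8 MN·m/kg
  candidate Q: M = 24.5 MN·m/kg
  candidate B: M = 21.1 MN·m/kg
Highest index: candidate V.

candidate V, M = 93.4 MN·m/kg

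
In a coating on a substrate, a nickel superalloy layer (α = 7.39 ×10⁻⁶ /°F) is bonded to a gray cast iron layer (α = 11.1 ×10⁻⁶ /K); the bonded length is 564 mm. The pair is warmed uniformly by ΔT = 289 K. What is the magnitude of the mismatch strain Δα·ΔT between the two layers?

6.36×10⁻⁴

nickel superalloy: α = 7.39×10⁻⁶/°F × 9/5 = 13.3×10⁻⁶/K.
Δα = |13.3 − 11.1|×10⁻⁶/K = 2.20×10⁻⁶/K.
Mismatch strain = Δα·ΔT = 2.20×10⁻⁶ × 289.0 = 6.36×10⁻⁴.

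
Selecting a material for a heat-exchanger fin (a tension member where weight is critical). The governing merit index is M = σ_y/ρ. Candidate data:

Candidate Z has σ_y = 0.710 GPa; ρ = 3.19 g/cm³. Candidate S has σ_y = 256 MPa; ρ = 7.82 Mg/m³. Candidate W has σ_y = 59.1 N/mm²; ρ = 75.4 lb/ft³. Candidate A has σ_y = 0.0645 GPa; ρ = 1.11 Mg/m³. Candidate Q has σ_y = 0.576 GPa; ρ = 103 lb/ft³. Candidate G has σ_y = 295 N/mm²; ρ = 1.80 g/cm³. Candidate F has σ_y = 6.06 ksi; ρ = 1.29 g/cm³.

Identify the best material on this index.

candidate Q

In SI units:
  candidate Z: σ_y = 710.0 MPa, ρ = 3190 kg/m³
  candidate S: σ_y = 256.0 MPa, ρ = 7820 kg/m³
  candidate W: σ_y = 59.10 MPa, ρ = 1208 kg/m³
  candidate A: σ_y = 64.50 MPa, ρ = 1110 kg/m³
  candidate Q: σ_y = 576.0 MPa, ρ = 1650 kg/m³
  candidate G: σ_y = 295.0 MPa, ρ = 1800 kg/m³
  candidate F: σ_y = 41.78 MPa, ρ = 1290 kg/m³
  candidate Q: M = 349 kN·m/kg
  candidate Z: M = 223 kN·m/kg
  candidate G: M = 164 kN·m/kg
  candidate A: M = 58.1 kN·m/kg
  candidate W: M = 48.9 kN·m/kg
  candidate S: M = 32.7 kN·m/kg
  candidate F: M = 32.4 kN·m/kg
The maximum is for candidate Q.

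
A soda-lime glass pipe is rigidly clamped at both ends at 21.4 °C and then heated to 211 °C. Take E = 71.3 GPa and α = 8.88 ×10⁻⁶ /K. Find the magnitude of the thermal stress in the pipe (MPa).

120 MPa

ΔT = 189.6 K. Constrained thermal stress σ = E·α·ΔT = 71.30×10³ MPa × 8.88×10⁻⁶ × 189.6 = 120 MPa (compressive).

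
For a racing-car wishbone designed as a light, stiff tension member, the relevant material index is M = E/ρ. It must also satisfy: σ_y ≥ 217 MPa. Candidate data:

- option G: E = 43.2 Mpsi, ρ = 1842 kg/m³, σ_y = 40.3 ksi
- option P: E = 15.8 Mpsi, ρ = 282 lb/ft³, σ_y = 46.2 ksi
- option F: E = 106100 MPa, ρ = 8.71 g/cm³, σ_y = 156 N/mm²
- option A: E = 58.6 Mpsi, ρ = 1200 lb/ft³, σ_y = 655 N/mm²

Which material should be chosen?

Screen on constraints: σ_y ≥ 217 MPa. Survivors: option G, option P, option A.
In SI units:
  option G: E = 297.9 GPa, ρ = 1842 kg/m³
  option P: E = 108.9 GPa, ρ = 4517 kg/m³
  option A: E = 404.0 GPa, ρ = 19220 kg/m³
  option G: M = 162 MN·m/kg
  option P: M = 24.1 MN·m/kg
  option A: M = 21.0 MN·m/kg
Highest index: option G.

option G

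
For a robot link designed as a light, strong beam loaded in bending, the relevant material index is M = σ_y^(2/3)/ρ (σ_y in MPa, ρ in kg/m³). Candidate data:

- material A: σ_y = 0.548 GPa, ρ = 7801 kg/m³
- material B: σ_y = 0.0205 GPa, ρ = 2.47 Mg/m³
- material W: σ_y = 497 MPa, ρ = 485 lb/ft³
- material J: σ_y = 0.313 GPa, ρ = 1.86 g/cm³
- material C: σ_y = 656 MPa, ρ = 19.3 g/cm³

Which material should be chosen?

material J

Putting every candidate on a common basis:
  material A: σ_y = 548.0 MPa, ρ = 7801 kg/m³
  material B: σ_y = 20.50 MPa, ρ = 2470 kg/m³
  material W: σ_y = 497.0 MPa, ρ = 7769 kg/m³
  material J: σ_y = 313.0 MPa, ρ = 1860 kg/m³
  material C: σ_y = 656.0 MPa, ρ = 19300 kg/m³
  material J: M = 24.8×10⁻³
  material A: M = 8.58×10⁻³
  material W: M = 8.08×10⁻³
  material C: M = 3.91×10⁻³
  material B: M = 3.03×10⁻³
The maximum is for material J.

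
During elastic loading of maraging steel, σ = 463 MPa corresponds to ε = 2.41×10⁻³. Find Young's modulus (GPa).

E = σ/ε = 463 MPa / 2.41×10⁻³ = 192100 MPa = 192 GPa.

192 GPa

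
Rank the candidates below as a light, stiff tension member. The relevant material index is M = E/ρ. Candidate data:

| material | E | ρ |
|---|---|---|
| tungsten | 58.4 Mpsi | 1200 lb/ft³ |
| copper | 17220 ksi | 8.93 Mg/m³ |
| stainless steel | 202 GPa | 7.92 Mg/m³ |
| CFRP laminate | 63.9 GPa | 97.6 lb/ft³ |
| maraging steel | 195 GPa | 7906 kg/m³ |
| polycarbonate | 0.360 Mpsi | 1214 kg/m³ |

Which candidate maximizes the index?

CFRP laminate

In SI units:
  tungsten: E = 402.7 GPa, ρ = 19220 kg/m³
  copper: E = 118.7 GPa, ρ = 8930 kg/m³
  stainless steel: E = 202.0 GPa, ρ = 7920 kg/m³
  CFRP laminate: E = 63.90 GPa, ρ = 1563 kg/m³
  maraging steel: E = 195.0 GPa, ρ = 7906 kg/m³
  polycarbonate: E = 2.482 GPa, ρ = 1214 kg/m³
  CFRP laminate: M = 40.9 MN·m/kg
  stainless steel: M = 25.5 MN·m/kg
  maraging steel: M = 24.7 MN·m/kg
  tungsten: M = 20.9 MN·m/kg
  copper: M = 13.3 MN·m/kg
  polycarbonate: M = 2.04 MN·m/kg
CFRP laminate has the largest M.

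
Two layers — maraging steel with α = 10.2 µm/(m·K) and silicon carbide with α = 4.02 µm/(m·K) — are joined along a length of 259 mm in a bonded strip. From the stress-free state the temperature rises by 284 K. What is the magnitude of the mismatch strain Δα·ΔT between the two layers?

Δα = |10.2 − 4.02|×10⁻⁶/K = 6.18×10⁻⁶/K.
Mismatch strain = Δα·ΔT = 6.18×10⁻⁶ × 284.0 = 1.76×10⁻³.

1.76×10⁻³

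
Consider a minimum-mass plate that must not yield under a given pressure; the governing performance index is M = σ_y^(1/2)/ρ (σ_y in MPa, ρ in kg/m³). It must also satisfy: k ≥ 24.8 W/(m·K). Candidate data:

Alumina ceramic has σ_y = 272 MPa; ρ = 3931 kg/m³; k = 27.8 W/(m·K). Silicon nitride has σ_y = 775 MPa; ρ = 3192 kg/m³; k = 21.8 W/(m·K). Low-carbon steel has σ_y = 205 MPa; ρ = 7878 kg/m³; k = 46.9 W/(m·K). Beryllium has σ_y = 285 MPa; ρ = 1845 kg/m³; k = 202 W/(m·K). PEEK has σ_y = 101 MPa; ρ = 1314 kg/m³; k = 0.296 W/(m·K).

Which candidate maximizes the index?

beryllium

Screen on constraints: k ≥ 24.8 W/(m·K). Survivors: alumina ceramic, low-carbon steel, beryllium.
Per-candidate index values:
  beryllium: M = 9.15×10⁻³
  alumina ceramic: M = 4.20×10⁻³
  low-carbon steel: M = 1.82×10⁻³
The maximum is for beryllium.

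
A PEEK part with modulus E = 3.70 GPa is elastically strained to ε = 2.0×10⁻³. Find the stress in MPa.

σ = E·ε = 3700 MPa × 2.0×10⁻³ = 7.40 MPa.

7.40 MPa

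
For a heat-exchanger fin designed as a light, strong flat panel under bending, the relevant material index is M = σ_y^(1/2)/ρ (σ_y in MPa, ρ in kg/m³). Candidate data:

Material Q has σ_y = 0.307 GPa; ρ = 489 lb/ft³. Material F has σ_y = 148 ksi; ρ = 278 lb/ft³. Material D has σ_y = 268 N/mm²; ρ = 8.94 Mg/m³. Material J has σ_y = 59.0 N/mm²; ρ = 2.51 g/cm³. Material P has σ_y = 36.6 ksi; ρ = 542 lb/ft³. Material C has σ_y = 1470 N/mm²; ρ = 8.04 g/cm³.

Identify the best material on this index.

Convert each candidate to consistent units, then evaluate M:
  material Q: σ_y = 307.0 MPa, ρ = 7833 kg/m³
  material F: σ_y = 1020 MPa, ρ = 4453 kg/m³
  material D: σ_y = 268.0 MPa, ρ = 8940 kg/m³
  material J: σ_y = 59.00 MPa, ρ = 2510 kg/m³
  material P: σ_y = 252.3 MPa, ρ = 8682 kg/m³
  material C: σ_y = 1470 MPa, ρ = 8040 kg/m³
  material F: M = 7.17×10⁻³
  material C: M = 4.77×10⁻³
  material J: M = 3.06×10⁻³
  material Q: M = 2.24×10⁻³
  material D: M = 1.83×10⁻³
  material P: M = 1.83×10⁻³
Material F has the largest M.

material F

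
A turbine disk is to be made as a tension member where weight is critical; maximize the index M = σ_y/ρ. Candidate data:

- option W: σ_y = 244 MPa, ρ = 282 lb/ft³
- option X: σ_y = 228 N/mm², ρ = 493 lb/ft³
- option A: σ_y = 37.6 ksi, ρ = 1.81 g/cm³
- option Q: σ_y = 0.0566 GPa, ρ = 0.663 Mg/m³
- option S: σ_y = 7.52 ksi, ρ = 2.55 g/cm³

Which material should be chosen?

option A

In SI units:
  option W: σ_y = 244.0 MPa, ρ = 4517 kg/m³
  option X: σ_y = 228.0 MPa, ρ = 7897 kg/m³
  option A: σ_y = 259.2 MPa, ρ = 1810 kg/m³
  option Q: σ_y = 56.60 MPa, ρ = 663.0 kg/m³
  option S: σ_y = 51.85 MPa, ρ = 2550 kg/m³
  option A: M = 143 kN·m/kg
  option Q: M = 85.4 kN·m/kg
  option W: M = 54.0 kN·m/kg
  option X: M = 28.9 kN·m/kg
  option S: M = 20.3 kN·m/kg
Option A ranks first.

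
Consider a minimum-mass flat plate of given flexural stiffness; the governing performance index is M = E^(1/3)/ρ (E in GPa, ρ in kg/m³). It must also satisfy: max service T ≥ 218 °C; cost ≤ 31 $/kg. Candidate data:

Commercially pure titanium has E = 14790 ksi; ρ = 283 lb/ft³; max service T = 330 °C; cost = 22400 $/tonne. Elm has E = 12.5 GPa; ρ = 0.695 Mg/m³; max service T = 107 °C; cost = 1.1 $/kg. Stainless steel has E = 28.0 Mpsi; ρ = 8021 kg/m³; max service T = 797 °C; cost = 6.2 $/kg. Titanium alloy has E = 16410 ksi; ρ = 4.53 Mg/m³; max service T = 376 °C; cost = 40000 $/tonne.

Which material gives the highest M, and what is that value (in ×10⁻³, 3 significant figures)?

commercially pure titanium, M = 1.03×10⁻³

Screen on constraints: max service T ≥ 218 °C; cost ≤ 31 $/kg. Survivors: commercially pure titanium, stainless steel.
After converting to SI:
  commercially pure titanium: E = 102.0 GPa, ρ = 4533 kg/m³
  stainless steel: E = 193.1 GPa, ρ = 8021 kg/m³
  commercially pure titanium: M = 1.03×10⁻³
  stainless steel: M = 0.721×10⁻³
Commercially pure titanium has the largest M.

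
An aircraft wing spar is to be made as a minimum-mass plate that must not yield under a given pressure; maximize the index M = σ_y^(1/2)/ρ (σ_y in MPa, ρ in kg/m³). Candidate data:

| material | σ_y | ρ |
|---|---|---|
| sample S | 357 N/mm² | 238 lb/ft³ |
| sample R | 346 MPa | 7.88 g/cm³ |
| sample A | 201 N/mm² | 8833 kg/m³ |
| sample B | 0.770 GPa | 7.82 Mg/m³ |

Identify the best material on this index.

sample S

After converting to SI:
  sample S: σ_y = 357.0 MPa, ρ = 3812 kg/m³
  sample R: σ_y = 346.0 MPa, ρ = 7880 kg/m³
  sample A: σ_y = 201.0 MPa, ρ = 8833 kg/m³
  sample B: σ_y = 770.0 MPa, ρ = 7820 kg/m³
  sample S: M = 4.96×10⁻³
  sample B: M = 3.55×10⁻³
  sample R: M = 2.36×10⁻³
  sample A: M = 1.61×10⁻³
The maximum is for sample S.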